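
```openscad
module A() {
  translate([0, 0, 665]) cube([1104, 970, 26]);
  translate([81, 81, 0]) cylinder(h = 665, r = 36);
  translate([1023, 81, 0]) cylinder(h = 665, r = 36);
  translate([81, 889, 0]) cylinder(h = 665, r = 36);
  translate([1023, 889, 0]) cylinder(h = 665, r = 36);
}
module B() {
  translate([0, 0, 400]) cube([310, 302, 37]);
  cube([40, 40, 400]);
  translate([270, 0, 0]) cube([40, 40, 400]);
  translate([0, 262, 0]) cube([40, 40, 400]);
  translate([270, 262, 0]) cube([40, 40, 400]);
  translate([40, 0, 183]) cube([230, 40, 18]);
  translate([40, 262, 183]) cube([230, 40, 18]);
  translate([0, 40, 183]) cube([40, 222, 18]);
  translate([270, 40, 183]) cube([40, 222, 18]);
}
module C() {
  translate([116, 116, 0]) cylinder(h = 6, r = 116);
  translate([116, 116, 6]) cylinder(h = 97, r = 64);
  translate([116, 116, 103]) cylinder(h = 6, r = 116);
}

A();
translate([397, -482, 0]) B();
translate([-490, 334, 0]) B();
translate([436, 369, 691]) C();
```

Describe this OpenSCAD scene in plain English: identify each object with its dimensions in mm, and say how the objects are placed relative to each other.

A is a table: top 1104 mm (x) × 970 mm (y), 26 mm thick, upper face at z = 691 mm, on four round legs of 72 mm diameter, each leg's bounding box inset 45 mm from the nearest pair of top edges, running from z = 0 to the bottom of the top.

B is a simple wooden stool: a rectangular seat 310 mm (x) by 302 mm (y), 37 mm thick, top face at z = 437 mm, on four square legs, each 40×40 mm in cross-section. The legs rest on z = 0, each flush with a corner of the seat. Four stretchers, 40 mm wide and 18 mm tall, connect adjacent legs with their undersides at z = 183 mm, each running between the inner faces of the legs it joins and aligned with the legs' outer faces on the other axis.

C is a spool: two coaxial disc flanges of radius 116 mm and thickness 6 mm, joined by a core cylinder of radius 64 mm and height 97 mm. The lower flange rests on z = 0 and the three cylinders share a vertical axis.

Two stools sit around the table at the −y, −x sides. The spool is on top of the table, centred.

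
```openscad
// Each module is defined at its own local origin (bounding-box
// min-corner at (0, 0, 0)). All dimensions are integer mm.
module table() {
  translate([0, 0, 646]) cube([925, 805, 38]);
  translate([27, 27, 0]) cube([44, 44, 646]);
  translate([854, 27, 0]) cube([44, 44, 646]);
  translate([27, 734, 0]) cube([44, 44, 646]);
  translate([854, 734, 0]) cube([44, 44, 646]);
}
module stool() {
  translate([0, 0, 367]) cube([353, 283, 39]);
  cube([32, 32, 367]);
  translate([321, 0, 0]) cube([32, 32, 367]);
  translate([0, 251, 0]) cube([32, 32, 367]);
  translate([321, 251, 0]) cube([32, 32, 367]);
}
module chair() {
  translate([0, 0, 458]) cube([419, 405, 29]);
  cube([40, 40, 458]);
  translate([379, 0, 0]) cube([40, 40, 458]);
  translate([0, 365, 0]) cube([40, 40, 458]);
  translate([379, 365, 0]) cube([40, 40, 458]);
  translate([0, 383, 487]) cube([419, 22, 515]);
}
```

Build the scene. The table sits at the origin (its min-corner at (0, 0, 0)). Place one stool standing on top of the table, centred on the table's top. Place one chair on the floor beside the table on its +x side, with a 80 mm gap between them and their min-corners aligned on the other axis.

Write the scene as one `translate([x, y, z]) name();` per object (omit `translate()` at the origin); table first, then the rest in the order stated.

table();
translate([286, 261, 684]) stool();
translate([1005, 0, 0]) chair();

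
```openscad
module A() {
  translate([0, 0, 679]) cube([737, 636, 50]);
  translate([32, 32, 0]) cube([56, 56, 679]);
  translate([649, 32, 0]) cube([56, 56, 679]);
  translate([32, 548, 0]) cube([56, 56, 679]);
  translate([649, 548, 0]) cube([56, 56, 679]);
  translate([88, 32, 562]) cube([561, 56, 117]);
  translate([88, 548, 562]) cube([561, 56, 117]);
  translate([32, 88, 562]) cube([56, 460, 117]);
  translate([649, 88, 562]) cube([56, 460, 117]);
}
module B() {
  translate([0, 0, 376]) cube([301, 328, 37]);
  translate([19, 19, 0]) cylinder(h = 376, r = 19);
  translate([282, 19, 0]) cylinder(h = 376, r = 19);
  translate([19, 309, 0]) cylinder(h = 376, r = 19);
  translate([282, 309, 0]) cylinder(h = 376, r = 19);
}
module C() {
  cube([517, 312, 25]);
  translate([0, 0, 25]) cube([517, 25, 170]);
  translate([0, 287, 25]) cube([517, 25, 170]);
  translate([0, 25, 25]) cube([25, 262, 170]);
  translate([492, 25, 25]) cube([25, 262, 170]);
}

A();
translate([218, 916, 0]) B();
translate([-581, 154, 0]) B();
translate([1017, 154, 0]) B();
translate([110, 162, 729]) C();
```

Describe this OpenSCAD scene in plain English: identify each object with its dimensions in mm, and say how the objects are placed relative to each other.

A is a table with a 737×636 mm rectangular top, 50 mm thick, top surface at z = 729 mm, supported by four 56×56 mm square legs, each inset 32 mm from the nearest pair of top edges, running from the floor. Four apron rails, 56 mm thick and 117 mm tall, run between adjacent legs with their top edges flush with the underside of the top and their outer faces flush with the legs' outer faces.

B is a simple wooden stool: a rectangular seat 301 mm (x) by 328 mm (y), 37 mm thick, top face at z = 413 mm, on four round legs, each 38 mm in diameter. The legs rest on z = 0, each leg's axis is inset half a diameter from the nearest pair of seat edges (so the leg's bounding box is flush with the corner).

C is an open storage box with external size 517×312×195 mm and wall thickness 25 mm (the base is also 25 mm thick). The base covers the whole footprint; the four walls stand on the base, with the y-facing walls full-width and the x-facing walls fitting between their inner faces.

Three stools sit around the table at the +y, −x, +x sides. The open box is on top of the table, centred.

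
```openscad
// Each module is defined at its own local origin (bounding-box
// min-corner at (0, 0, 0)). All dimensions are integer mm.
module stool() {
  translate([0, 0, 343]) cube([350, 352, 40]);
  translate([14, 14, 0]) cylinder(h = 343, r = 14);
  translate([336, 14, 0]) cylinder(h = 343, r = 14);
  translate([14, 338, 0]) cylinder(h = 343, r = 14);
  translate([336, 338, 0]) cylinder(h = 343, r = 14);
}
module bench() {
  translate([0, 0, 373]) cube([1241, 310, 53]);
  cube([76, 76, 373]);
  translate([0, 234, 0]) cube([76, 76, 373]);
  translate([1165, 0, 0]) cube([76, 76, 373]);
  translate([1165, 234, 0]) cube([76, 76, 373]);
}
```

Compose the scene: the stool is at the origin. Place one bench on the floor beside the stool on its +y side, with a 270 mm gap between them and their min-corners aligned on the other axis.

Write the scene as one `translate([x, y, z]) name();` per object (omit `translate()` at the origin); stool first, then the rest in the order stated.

stool();
translate([0, 622, 0]) bench();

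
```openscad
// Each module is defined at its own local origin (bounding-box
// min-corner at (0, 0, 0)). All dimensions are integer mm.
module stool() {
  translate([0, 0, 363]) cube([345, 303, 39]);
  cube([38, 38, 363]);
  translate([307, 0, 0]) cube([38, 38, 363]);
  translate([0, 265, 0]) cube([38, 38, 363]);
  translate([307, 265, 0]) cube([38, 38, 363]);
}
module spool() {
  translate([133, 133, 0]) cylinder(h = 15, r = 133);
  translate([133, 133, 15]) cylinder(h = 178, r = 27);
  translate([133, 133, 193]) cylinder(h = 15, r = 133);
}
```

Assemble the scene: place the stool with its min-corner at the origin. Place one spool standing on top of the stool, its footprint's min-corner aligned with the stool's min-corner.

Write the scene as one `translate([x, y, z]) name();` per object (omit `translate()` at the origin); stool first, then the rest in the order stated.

stool();
translate([0, 0, 402]) spool();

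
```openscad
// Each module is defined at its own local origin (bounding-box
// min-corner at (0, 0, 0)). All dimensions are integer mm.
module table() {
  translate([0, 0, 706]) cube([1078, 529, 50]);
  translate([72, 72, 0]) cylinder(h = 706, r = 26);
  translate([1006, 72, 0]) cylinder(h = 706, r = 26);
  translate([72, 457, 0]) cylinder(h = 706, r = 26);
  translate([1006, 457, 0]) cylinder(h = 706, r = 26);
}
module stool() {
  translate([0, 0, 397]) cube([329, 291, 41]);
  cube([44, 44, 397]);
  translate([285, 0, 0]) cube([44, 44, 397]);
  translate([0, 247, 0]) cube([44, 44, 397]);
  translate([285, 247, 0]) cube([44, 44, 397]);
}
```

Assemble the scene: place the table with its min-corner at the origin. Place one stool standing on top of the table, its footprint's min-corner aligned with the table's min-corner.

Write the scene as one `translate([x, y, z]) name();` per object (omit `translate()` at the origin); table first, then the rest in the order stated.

table();
translate([0, 0, 756]) stool();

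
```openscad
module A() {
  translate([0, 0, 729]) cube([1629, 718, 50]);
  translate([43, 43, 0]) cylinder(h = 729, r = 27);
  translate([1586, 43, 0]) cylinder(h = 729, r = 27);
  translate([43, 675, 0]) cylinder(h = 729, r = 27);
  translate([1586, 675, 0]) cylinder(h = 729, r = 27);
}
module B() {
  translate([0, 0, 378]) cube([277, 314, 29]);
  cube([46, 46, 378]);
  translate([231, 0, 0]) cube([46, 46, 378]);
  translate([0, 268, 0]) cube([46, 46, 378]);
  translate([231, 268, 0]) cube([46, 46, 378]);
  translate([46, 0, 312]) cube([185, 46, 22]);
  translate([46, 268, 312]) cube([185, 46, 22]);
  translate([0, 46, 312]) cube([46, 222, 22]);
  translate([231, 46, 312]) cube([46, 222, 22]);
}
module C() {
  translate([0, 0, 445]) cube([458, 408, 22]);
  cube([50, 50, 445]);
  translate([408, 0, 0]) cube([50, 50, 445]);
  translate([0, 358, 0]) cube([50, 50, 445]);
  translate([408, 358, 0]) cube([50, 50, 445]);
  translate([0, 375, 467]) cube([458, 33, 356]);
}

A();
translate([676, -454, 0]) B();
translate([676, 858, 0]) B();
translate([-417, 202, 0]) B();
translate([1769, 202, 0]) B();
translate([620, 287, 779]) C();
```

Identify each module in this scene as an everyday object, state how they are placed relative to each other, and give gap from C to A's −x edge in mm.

The chair's min-x is at 620; the table's min-x is 0; gap = 620 mm.

A is a table. B is a stool. C is a chair. Four stools sit around the table at the −y, +y, −x, +x sides. The chair is on top of the table. The gap from the chair to the table's −x edge is 620 mm.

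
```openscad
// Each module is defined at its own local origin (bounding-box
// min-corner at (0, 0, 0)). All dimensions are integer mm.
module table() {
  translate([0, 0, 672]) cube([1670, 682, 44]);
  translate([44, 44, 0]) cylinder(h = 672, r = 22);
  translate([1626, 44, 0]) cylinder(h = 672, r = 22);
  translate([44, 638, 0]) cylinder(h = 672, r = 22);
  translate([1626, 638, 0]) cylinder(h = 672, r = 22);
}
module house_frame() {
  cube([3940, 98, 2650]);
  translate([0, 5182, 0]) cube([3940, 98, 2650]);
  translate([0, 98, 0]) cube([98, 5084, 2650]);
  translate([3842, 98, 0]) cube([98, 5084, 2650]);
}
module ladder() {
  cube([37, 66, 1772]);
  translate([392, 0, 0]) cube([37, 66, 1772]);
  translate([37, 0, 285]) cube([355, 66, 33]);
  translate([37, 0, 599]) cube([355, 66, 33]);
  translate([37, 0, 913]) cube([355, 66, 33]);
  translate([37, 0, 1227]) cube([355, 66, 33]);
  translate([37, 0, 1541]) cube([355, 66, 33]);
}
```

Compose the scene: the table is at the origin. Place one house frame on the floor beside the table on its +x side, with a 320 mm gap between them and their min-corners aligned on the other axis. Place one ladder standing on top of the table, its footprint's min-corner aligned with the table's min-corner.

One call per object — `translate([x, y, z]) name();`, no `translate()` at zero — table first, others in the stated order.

table();
translate([1990, 0, 0]) house_frame();
translate([0, 0, 716]) ladder();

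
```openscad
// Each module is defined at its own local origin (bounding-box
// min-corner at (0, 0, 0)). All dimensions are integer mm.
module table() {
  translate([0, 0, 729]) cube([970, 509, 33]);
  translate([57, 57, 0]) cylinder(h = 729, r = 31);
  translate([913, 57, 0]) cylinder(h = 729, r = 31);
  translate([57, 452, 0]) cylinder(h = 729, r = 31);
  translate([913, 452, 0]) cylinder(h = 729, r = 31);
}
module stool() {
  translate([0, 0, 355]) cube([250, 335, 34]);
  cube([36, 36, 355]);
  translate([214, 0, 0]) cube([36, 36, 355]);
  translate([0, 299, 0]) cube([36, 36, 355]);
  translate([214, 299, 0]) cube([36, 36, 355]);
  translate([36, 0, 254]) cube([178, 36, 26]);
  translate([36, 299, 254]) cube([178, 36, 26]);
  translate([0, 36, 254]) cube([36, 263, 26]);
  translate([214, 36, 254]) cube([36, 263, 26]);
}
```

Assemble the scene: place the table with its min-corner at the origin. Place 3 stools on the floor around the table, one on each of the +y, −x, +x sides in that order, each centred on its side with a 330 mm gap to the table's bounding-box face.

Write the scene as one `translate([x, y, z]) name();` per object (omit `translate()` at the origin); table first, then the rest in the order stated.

table();
translate([360, 839, 0]) stool();
translate([-580, 87, 0]) stool();
translate([1300, 87, 0]) stool();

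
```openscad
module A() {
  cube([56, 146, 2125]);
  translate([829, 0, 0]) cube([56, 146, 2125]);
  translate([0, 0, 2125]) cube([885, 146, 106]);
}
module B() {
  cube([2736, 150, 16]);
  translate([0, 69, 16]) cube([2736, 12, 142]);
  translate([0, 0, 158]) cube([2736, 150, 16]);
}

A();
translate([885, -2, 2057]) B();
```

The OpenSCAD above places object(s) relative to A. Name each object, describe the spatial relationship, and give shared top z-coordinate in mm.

A is a door frame. B is an I-beam. The I-beam is beside the door frame with their tops flush at z = 2231. The shared top z-coordinate is 2231 mm.

Both tops at z = 2231 mm.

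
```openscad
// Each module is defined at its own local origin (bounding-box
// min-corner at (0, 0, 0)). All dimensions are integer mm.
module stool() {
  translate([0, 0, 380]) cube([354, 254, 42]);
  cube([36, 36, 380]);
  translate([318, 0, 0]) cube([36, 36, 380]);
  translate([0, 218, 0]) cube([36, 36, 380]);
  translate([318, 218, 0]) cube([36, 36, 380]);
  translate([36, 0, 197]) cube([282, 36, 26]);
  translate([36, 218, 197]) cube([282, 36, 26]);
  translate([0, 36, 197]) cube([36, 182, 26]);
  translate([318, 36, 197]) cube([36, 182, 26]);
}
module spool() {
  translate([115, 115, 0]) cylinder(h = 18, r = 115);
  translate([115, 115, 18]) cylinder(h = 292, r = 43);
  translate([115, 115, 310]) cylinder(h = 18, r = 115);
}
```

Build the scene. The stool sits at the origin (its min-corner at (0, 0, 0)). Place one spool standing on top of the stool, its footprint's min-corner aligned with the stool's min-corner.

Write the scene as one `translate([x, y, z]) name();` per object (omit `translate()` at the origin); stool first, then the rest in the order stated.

stool();
translate([0, 0, 422]) spool();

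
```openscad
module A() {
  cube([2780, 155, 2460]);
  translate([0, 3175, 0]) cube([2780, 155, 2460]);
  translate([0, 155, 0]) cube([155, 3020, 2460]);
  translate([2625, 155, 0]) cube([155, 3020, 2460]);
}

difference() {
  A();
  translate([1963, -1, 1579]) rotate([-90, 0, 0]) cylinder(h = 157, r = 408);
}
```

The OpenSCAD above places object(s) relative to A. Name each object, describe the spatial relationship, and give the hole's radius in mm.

The subtracted cylinder has r = 408 mm.

A is a house frame. The house frame has a circular hole through its front wall. The hole's radius is 408 mm.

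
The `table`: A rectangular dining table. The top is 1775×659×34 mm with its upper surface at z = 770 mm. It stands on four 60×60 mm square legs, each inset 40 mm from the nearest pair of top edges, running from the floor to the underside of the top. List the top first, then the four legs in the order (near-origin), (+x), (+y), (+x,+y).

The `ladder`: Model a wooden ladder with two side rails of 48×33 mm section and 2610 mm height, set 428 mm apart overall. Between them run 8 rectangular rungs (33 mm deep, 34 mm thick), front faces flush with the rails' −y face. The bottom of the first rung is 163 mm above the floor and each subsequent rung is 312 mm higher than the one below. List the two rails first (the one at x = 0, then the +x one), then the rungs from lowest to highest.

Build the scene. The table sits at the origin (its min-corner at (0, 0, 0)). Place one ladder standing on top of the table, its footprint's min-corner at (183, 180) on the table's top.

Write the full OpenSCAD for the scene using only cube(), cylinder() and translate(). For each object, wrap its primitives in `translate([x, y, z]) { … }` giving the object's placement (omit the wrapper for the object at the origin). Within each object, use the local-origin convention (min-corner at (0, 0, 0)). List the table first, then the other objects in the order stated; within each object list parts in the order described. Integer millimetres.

translate([0, 0, 736]) cube([1775, 659, 34]);
translate([40, 40, 0]) cube([60, 60, 736]);
translate([1675, 40, 0]) cube([60, 60, 736]);
translate([40, 559, 0]) cube([60, 60, 736]);
translate([1675, 559, 0]) cube([60, 60, 736]);
translate([183, 180, 770]) {
  cube([48, 33, 2610]);
  translate([380, 0, 0]) cube([48, 33, 2610]);
  translate([48, 0, 163]) cube([332, 33, 34]);
  translate([48, 0, 475]) cube([332, 33, 34]);
  translate([48, 0, 787]) cube([332, 33, 34]);
  translate([48, 0, 1099]) cube([332, 33, 34]);
  translate([48, 0, 1411]) cube([332, 33, 34]);
  translate([48, 0, 1723]) cube([332, 33, 34]);
  translate([48, 0, 2035]) cube([332, 33, 34]);
  translate([48, 0, 2347]) cube([332, 33, 34]);
}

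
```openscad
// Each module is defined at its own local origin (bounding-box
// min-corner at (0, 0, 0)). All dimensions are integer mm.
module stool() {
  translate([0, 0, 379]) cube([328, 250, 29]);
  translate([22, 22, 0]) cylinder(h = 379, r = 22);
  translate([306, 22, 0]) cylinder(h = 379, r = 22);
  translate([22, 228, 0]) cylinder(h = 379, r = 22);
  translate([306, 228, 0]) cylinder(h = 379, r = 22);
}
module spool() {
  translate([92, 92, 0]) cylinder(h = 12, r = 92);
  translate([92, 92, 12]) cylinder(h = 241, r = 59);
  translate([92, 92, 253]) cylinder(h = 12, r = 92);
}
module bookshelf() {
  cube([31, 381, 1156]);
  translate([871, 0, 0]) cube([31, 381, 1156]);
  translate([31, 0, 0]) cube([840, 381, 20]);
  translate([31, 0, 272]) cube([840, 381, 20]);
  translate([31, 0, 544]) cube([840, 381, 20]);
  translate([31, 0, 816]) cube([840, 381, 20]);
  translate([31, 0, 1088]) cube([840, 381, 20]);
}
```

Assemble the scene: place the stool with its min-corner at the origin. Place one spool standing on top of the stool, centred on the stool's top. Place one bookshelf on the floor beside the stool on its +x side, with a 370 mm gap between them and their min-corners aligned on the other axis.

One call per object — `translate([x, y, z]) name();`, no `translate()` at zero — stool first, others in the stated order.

stool();
translate([72, 33, 408]) spool();
translate([698, 0, 0]) bookshelf();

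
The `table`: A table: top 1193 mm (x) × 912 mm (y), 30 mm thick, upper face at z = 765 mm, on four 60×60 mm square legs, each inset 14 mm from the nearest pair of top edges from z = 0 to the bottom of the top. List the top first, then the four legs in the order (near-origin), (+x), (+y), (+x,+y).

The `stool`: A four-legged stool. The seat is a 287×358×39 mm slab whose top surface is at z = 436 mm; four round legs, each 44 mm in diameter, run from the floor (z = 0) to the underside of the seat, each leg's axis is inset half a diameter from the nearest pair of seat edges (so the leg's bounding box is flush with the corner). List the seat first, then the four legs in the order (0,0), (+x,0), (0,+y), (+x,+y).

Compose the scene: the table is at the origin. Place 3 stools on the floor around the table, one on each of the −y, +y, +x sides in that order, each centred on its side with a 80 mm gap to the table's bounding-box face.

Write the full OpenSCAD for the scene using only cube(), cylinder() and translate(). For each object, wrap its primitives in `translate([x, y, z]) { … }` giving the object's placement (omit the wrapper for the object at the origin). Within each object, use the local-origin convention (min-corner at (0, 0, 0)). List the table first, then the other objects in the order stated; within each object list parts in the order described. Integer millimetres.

translate([0, 0, 735]) cube([1193, 912, 30]);
translate([14, 14, 0]) cube([60, 60, 735]);
translate([1119, 14, 0]) cube([60, 60, 735]);
translate([14, 838, 0]) cube([60, 60, 735]);
translate([1119, 838, 0]) cube([60, 60, 735]);
translate([453, -438, 0]) {
  translate([0, 0, 397]) cube([287, 358, 39]);
  translate([22, 22, 0]) cylinder(h = 397, r = 22);
  translate([265, 22, 0]) cylinder(h = 397, r = 22);
  translate([22, 336, 0]) cylinder(h = 397, r = 22);
  translate([265, 336, 0]) cylinder(h = 397, r = 22);
}
translate([453, 992, 0]) {
  translate([0, 0, 397]) cube([287, 358, 39]);
  translate([22, 22, 0]) cylinder(h = 397, r = 22);
  translate([265, 22, 0]) cylinder(h = 397, r = 22);
  translate([22, 336, 0]) cylinder(h = 397, r = 22);
  translate([265, 336, 0]) cylinder(h = 397, r = 22);
}
translate([1273, 277, 0]) {
  translate([0, 0, 397]) cube([287, 358, 39]);
  translate([22, 22, 0]) cylinder(h = 397, r = 22);
  translate([265, 22, 0]) cylinder(h = 397, r = 22);
  translate([22, 336, 0]) cylinder(h = 397, r = 22);
  translate([265, 336, 0]) cylinder(h = 397, r = 22);
}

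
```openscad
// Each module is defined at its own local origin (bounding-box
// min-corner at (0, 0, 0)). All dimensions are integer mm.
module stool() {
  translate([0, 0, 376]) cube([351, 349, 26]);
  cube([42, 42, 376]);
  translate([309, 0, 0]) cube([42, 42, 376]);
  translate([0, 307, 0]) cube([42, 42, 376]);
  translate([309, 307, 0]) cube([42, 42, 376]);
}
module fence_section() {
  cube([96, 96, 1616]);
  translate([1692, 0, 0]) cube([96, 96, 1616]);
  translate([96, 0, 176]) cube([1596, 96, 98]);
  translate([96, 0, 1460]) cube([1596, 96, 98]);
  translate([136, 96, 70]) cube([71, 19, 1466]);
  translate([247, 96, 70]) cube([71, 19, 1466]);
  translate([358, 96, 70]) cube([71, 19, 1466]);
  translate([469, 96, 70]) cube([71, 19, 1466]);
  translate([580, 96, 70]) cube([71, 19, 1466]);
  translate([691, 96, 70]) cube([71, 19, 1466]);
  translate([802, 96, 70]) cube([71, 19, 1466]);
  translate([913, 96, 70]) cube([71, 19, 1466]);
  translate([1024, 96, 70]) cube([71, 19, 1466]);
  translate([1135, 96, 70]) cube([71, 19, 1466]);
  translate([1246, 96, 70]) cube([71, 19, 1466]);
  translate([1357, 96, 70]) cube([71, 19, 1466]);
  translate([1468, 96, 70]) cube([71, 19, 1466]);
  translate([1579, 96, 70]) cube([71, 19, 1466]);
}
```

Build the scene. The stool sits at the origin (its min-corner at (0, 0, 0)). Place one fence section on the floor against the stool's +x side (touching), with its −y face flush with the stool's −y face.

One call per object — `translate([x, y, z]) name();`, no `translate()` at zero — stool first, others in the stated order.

stool();
translate([351, 0, 0]) fence_section();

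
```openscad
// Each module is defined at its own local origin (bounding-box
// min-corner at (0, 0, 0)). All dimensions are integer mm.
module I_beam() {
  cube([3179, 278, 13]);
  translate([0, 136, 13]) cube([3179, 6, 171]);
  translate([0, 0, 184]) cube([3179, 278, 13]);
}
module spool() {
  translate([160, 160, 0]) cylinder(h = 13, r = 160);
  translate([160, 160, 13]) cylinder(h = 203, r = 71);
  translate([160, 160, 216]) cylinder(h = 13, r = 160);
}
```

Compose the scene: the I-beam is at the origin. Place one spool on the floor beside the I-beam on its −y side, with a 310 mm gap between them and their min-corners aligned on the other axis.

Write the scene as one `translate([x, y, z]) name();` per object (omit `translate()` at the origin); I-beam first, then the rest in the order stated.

I_beam();
translate([0, -630, 0]) spool();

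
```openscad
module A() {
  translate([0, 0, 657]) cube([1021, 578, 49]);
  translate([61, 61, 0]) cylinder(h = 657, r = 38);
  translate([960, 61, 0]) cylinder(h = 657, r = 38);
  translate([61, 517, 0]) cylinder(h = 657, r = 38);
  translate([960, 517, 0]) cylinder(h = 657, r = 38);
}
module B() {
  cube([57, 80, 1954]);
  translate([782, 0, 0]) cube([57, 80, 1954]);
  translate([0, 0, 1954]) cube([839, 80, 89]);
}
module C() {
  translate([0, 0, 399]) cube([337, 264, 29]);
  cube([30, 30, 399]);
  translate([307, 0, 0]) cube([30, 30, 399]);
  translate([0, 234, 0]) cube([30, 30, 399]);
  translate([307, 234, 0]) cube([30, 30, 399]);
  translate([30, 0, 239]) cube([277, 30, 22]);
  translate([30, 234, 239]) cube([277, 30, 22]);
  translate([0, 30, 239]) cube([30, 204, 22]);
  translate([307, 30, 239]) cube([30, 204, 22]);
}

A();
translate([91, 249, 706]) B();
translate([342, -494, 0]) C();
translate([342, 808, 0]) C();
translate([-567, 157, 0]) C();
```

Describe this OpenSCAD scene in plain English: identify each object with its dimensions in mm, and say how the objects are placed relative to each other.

A is a table with a 1021×578 mm rectangular top, 49 mm thick, top surface at z = 706 mm, supported by four round legs of 76 mm diameter, each leg's bounding box inset 23 mm from the nearest pair of top edges, running from the floor.

B is a rectangular door frame: two vertical jambs of 57×80 mm section, 1954 mm tall, with a clear opening 725 mm wide between their inner faces. A header 89 mm tall and 80 mm deep lies on top of the jambs and spans the full outside width.

C is a four-legged stool. The seat is 337×264 mm, 29 mm thick, top at z = 428 mm. It stands on four square legs, each 30×30 mm in cross-section, from z = 0 to the seat underside, each flush with a corner of the seat. Four stretchers, 30 mm wide and 22 mm tall, connect adjacent legs with their undersides at z = 239 mm, each running between the inner faces of the legs it joins and aligned with the legs' outer faces on the other axis.

The door frame is on top of the table, centred. Three stools sit around the table at the −y, +y, −x sides.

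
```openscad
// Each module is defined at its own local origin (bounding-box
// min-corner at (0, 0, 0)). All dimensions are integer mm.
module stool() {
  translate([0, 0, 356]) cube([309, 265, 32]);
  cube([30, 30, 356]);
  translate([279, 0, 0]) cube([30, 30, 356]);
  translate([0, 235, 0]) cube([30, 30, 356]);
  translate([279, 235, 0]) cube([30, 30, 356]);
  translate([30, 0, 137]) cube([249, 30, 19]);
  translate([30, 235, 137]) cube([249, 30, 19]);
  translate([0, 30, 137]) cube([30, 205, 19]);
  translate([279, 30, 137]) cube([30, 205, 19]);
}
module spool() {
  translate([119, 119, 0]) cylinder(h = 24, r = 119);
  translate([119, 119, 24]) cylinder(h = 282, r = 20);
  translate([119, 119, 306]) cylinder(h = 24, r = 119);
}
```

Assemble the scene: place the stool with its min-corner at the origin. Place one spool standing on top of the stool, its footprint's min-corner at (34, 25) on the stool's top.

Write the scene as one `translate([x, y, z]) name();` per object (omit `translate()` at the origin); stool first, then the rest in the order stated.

stool();
translate([34, 25, 388]) spool();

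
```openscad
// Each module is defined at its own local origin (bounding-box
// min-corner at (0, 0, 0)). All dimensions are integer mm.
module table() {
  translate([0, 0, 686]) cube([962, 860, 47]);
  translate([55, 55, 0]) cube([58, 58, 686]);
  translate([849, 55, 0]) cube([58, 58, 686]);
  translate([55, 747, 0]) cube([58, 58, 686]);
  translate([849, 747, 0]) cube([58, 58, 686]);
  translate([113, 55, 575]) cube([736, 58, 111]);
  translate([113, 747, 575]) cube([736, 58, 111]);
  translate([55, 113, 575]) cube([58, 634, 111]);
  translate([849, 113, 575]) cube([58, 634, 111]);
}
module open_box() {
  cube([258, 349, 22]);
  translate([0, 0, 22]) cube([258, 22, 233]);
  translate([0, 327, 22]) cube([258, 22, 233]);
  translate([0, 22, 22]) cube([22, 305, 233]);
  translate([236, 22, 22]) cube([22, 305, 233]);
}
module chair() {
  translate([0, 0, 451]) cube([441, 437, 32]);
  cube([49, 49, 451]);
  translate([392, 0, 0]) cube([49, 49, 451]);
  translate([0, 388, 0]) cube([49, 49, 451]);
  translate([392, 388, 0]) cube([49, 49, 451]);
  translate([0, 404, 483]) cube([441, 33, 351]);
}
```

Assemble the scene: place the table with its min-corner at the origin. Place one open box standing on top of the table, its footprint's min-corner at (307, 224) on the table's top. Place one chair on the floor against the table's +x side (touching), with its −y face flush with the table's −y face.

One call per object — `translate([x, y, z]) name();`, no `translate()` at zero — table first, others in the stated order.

table();
translate([307, 224, 733]) open_box();
translate([962, 0, 0]) chair();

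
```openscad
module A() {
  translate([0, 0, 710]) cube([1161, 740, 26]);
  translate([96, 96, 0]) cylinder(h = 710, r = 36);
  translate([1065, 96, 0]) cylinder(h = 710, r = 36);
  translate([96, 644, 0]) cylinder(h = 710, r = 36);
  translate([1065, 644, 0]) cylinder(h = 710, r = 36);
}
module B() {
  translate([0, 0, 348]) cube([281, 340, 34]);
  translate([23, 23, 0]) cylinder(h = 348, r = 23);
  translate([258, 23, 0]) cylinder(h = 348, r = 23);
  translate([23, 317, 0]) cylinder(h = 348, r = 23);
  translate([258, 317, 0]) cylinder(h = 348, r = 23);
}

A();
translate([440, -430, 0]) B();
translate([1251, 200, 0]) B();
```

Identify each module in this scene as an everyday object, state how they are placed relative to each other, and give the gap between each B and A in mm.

Each stool's nearest face is 90 mm from the table's bounding box.

A is a table. B is a stool. Two stools sit around the table at the −y, +x sides. The gap between each stool and the table is 90 mm.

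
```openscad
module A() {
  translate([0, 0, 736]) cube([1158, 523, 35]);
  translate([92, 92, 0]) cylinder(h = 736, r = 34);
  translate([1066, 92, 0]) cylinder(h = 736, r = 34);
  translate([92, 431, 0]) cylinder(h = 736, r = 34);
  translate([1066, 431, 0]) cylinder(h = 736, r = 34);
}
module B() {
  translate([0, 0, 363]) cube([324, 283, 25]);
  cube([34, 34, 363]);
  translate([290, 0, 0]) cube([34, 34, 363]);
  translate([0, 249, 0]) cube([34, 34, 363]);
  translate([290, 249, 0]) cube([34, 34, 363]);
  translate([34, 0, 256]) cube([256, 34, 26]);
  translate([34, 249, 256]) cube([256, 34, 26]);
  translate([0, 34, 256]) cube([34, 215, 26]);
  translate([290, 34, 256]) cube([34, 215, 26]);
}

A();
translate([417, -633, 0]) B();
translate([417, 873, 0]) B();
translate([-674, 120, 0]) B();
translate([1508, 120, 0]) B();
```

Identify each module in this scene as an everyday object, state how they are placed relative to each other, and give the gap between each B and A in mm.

A is a table. B is a stool. Four stools sit around the table at the −y, +y, −x, +x sides. The gap between each stool and the table is 350 mm.

Each stool's nearest face is 350 mm from the table's bounding box.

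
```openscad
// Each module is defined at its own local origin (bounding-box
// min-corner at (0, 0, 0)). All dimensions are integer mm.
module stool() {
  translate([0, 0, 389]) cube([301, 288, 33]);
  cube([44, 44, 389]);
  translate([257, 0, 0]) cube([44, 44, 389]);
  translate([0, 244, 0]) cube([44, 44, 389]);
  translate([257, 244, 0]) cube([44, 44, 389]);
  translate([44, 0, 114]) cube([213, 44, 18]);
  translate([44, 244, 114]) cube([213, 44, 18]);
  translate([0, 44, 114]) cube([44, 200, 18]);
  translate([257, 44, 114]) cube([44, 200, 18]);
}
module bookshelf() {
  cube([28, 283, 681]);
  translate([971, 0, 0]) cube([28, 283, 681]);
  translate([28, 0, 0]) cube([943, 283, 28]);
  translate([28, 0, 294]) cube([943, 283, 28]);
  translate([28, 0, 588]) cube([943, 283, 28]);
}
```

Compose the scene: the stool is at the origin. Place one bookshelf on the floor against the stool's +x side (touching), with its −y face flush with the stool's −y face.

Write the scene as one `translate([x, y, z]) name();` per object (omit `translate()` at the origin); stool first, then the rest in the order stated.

stool();
translate([301, 0, 0]) bookshelf();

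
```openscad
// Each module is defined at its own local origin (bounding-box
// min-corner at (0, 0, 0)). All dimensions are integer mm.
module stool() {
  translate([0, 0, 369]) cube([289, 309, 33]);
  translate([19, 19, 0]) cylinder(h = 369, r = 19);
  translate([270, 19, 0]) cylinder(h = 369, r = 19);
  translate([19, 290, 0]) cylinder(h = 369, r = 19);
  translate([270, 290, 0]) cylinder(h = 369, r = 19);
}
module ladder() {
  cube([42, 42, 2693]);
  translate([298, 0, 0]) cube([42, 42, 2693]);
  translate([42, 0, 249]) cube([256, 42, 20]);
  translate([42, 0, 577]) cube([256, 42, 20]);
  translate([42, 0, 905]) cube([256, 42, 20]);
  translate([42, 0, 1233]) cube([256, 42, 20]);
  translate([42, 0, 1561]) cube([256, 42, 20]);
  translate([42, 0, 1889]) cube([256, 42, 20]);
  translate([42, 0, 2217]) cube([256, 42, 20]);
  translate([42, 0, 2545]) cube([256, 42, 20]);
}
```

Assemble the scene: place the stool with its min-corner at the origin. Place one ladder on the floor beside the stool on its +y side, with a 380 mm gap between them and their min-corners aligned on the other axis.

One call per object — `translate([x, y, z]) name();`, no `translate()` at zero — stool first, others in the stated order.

stool();
translate([0, 689, 0]) ladder();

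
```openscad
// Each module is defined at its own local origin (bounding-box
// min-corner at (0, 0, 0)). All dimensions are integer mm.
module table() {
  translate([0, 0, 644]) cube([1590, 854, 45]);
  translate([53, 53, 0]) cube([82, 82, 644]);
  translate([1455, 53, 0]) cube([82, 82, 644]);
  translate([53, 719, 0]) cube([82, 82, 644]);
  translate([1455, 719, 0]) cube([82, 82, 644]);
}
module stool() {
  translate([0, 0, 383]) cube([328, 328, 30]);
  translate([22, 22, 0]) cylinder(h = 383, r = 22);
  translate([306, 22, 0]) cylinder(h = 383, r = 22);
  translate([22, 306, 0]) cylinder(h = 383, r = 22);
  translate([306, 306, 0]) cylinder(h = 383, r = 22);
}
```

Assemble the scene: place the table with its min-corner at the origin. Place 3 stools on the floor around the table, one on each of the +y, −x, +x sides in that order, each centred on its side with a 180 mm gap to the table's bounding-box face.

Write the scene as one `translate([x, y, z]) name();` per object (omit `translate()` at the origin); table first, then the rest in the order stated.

table();
translate([631, 1034, 0]) stool();
translate([-508, 263, 0]) stool();
translate([1770, 263, 0]) stool();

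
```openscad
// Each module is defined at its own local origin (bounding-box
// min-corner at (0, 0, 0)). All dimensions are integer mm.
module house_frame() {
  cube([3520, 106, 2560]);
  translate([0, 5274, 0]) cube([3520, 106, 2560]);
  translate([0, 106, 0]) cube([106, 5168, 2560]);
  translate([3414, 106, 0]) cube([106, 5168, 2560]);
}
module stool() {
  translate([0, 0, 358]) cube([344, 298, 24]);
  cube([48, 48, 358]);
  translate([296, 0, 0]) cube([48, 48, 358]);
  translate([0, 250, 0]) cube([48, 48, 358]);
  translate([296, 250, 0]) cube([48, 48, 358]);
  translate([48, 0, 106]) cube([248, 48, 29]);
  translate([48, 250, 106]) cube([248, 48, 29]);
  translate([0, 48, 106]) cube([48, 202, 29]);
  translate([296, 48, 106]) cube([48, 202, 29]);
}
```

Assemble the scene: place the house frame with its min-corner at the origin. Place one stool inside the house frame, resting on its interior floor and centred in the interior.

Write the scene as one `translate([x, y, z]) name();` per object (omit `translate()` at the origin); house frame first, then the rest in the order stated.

house_frame();
translate([1588, 2541, 0]) stool();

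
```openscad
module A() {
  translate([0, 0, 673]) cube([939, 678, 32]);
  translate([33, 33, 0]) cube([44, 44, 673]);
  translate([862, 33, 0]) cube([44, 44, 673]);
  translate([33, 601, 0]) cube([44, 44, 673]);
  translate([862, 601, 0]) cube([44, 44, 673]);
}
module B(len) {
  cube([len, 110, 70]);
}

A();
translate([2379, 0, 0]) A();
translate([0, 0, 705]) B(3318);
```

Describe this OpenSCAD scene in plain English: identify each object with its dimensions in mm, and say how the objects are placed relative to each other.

A is a rectangular dining table. The top is 939×678×32 mm with its upper surface at z = 705 mm. It stands on four 44×44 mm square legs, each inset 33 mm from the nearest pair of top edges, running from the floor to the underside of the top.

B is a rectangular beam 3318 mm long (x), 110 mm deep (y), 70 mm thick (z).

The beam spans the tops of two tables placed 1440 mm apart, resting at z = 705 mm.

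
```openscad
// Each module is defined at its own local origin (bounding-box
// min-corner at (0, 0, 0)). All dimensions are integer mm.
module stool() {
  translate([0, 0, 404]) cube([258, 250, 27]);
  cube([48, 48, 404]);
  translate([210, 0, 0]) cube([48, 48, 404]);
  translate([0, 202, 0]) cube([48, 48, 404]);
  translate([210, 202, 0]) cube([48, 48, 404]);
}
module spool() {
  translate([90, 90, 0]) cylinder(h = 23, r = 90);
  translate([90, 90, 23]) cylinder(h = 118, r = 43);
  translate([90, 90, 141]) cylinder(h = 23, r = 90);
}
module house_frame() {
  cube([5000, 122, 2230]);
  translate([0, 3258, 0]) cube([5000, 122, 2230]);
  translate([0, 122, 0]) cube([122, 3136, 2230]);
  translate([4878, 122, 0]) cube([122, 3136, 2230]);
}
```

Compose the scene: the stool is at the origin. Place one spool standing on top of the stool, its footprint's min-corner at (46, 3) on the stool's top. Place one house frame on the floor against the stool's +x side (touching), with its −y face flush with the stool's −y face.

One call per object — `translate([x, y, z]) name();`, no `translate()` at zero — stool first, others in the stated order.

stool();
translate([46, 3, 431]) spool();
translate([258, 0, 0]) house_frame();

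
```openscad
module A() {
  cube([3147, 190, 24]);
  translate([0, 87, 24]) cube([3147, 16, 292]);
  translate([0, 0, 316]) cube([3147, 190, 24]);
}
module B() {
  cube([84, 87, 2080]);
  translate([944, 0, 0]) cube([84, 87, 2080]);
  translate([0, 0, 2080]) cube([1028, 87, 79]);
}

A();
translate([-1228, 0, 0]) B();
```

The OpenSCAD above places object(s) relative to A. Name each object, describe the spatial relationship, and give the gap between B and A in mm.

A is an I-beam. B is a door frame. The door frame is on the floor beside the I-beam on its −x side. The gap between the door frame and the I-beam is 200 mm.

The door frame's nearest face is 200 mm from the I-beam's −x face.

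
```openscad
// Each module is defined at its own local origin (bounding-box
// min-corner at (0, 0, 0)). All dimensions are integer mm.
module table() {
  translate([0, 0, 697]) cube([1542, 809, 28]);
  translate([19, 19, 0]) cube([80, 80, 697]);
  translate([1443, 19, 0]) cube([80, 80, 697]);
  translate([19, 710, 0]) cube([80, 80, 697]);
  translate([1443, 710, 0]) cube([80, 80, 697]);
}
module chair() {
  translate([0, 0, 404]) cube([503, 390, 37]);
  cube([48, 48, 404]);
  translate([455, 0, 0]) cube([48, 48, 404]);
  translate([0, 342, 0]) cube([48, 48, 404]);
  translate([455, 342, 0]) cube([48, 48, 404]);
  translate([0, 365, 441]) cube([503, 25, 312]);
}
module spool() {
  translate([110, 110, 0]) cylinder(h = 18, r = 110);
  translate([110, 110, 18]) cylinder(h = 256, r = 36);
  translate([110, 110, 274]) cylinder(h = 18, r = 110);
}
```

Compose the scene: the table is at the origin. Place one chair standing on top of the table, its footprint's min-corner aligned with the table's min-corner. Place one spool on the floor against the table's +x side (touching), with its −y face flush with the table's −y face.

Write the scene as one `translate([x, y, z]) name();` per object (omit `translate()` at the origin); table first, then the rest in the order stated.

table();
translate([0, 0, 725]) chair();
translate([1542, 0, 0]) spool();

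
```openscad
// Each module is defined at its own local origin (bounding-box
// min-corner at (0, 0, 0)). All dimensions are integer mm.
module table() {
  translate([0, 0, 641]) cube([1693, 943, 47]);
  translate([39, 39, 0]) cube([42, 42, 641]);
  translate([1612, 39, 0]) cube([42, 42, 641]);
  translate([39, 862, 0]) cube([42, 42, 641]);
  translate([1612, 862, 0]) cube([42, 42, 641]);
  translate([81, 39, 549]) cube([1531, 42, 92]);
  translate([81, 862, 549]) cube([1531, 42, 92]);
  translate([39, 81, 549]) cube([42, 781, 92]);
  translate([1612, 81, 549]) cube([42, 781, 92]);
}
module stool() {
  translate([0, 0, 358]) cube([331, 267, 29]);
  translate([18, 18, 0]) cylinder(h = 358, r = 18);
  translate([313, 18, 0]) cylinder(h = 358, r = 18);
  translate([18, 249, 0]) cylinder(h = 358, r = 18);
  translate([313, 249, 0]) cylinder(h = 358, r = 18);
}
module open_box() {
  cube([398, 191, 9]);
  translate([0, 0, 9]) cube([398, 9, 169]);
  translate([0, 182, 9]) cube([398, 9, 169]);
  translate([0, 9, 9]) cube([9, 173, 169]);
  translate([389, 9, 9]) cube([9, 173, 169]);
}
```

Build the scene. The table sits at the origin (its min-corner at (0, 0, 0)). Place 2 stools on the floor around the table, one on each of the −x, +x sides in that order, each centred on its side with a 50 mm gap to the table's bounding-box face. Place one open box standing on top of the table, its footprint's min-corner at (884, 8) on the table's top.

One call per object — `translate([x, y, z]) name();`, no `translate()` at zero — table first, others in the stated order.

table();
translate([-381, 338, 0]) stool();
translate([1743, 338, 0]) stool();
translate([884, 8, 688]) open_box();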